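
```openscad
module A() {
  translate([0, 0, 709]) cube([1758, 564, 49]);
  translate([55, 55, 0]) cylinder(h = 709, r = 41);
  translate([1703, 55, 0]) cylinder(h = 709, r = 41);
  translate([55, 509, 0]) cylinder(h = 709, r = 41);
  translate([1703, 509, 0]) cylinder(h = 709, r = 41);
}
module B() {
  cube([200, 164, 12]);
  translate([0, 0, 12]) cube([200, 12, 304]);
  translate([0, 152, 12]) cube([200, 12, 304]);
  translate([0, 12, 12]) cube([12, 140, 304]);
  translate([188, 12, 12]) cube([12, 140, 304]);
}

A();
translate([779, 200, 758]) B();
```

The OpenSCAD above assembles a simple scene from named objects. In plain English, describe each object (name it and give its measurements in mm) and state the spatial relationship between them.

A is a table: top 1758 mm (x) × 564 mm (y), 49 mm thick, upper face at z = 758 mm, on four round legs of 82 mm diameter, each leg's bounding box inset 14 mm from the nearest pair of top edges, running from z = 0 to the bottom of the top.

B is an open-topped rectangular box: outside dimensions 200×164×316 mm, with a uniform wall and base thickness of 12 mm. The base is a full 200×164 slab on the floor; four walls sit on top of the base. The front and back walls (the −y and +y sides) span the full width; the two side walls fit between them.

The open box is on top of the table, centred.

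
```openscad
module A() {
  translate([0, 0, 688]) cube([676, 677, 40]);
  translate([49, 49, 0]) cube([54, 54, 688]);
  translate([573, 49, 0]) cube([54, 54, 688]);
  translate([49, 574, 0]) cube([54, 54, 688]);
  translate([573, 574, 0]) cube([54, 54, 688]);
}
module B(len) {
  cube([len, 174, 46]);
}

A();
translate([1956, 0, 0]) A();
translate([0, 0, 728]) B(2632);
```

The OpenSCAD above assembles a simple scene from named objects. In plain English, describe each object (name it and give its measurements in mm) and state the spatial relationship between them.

A is a table with a 676×677 mm rectangular top, 40 mm thick, top surface at z = 728 mm, supported by four 54×54 mm square legs, each inset 49 mm from the nearest pair of top edges, running from the floor.

B is a rectangular beam 2632 mm long (x), 174 mm deep (y), 46 mm thick (z).

The beam spans the tops of two tables placed 1280 mm apart, resting at z = 728 mm.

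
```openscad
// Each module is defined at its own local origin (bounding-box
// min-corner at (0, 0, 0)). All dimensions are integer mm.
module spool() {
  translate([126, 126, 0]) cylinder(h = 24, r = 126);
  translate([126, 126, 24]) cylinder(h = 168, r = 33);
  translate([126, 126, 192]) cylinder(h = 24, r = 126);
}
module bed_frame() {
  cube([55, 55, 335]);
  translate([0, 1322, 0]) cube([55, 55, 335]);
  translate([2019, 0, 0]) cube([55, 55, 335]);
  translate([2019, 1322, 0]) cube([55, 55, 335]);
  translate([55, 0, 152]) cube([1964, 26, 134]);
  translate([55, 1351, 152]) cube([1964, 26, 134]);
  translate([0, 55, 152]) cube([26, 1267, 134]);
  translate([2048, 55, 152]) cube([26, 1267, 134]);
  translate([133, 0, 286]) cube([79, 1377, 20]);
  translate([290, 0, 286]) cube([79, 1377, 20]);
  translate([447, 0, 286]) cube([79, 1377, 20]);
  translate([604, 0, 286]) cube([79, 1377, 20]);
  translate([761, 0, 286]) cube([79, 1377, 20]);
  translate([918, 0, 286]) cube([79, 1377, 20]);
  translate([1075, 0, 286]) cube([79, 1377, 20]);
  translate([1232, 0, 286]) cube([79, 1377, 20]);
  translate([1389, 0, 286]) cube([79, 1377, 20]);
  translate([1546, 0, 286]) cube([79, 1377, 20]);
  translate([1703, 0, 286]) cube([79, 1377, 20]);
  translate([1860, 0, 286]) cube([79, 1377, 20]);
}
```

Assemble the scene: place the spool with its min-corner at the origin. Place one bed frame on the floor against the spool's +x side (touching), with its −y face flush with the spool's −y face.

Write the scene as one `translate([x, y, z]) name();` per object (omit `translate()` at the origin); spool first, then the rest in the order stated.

spool();
translate([252, 0, 0]) bed_frame();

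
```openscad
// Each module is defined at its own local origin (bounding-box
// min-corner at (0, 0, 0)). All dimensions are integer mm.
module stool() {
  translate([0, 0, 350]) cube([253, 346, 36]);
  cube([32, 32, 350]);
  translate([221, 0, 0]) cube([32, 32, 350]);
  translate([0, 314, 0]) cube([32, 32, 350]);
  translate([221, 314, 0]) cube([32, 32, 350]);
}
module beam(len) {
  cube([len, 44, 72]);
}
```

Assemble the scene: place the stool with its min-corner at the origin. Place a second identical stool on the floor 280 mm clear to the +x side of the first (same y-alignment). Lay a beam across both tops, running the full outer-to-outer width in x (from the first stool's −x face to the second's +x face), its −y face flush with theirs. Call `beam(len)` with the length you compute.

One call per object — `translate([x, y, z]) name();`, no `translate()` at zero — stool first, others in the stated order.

stool();
translate([533, 0, 0]) stool();
translate([0, 0, 386]) beam(786);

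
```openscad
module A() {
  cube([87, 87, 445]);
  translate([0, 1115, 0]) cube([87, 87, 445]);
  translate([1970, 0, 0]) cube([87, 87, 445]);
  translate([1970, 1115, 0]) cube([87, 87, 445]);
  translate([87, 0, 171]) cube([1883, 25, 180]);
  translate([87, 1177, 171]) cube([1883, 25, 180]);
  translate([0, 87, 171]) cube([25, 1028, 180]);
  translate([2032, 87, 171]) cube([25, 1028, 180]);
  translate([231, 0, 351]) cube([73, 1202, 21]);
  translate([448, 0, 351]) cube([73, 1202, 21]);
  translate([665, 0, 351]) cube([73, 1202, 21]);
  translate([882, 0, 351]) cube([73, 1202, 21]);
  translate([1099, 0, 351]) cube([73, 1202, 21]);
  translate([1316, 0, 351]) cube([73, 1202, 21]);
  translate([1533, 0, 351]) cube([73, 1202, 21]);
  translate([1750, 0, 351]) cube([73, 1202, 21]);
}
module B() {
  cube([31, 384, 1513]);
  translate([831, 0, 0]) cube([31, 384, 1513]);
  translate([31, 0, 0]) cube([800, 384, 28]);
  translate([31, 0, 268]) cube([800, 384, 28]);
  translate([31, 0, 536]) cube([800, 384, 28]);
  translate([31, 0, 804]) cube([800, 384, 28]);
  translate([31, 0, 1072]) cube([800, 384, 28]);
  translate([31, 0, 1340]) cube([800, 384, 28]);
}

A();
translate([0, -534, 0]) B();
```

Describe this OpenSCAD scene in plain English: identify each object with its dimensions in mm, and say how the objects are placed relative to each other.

A is a bed frame 2057 mm long (x) by 1202 mm wide (y). Four 87×87 mm corner posts, 445 mm tall, at the corners of the footprint. Four rails of 25 mm thickness and 180 mm height run between adjacent posts with their undersides at z = 171 mm, their outer faces flush with the outside of the frame (the two x-running rails run between the posts' inner faces; the two y-running rails run between the posts' inner faces). 8 slats, each 73 mm wide (x) and 21 mm thick, lie across the top of the two x-running rails, running the full 1202 mm width of the frame in y; the slats are evenly spaced along x between the inner faces of the end posts with equal gaps (rounded down to the nearest mm) at the −x end and between each pair — any rounding remainder accumulates at the +x end.

B is a bookshelf 862 mm wide overall, 384 mm deep and 1513 mm tall. The two sides are 31 mm thick vertical panels. 6 horizontal shelves of 28 mm thickness span between the inner faces of the sides; the lowest shelf sits on the floor and shelves are stacked with a clear vertical gap of 240 mm between each pair.

The bookshelf is on the floor beside the bed frame on its −y side.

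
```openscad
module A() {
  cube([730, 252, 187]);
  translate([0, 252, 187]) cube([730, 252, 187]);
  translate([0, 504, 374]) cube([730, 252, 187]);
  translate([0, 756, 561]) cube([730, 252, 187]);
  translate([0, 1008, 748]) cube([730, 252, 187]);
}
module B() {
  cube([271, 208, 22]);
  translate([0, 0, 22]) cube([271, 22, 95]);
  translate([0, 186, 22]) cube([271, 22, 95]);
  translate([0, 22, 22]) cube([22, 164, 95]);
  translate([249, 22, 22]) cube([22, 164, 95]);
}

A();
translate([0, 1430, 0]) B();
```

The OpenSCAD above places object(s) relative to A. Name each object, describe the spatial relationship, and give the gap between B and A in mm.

The open box's nearest face is 170 mm from the staircase's +y face.

A is a staircase. B is an open box. The open box is on the floor beside the staircase on its +y side. The gap between the open box and the staircase is 170 mm.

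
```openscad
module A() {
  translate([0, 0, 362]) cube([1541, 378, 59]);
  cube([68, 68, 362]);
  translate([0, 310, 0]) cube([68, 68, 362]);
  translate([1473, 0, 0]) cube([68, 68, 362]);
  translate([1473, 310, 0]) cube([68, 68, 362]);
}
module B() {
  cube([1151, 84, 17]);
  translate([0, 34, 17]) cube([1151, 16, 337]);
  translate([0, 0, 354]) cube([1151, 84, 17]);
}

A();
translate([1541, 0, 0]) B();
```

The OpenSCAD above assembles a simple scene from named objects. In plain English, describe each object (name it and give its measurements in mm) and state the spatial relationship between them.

A is a long wooden bench with a 1541 mm (x) × 378 mm (y) seat, 59 mm thick, its top surface 421 mm above the floor. Four 68 mm square legs at the seat corners, flush with the edges, run from z = 0 to the seat underside.

B is an I-beam lying along x, 1151 mm long. Overall section height 371 mm. Two flanges 84 mm wide (y) and 17 mm thick, one on the floor and one at the top; a web 16 mm thick runs between them, centred on the flange width.

The I-beam is against the bench's +x side, with their −y faces flush.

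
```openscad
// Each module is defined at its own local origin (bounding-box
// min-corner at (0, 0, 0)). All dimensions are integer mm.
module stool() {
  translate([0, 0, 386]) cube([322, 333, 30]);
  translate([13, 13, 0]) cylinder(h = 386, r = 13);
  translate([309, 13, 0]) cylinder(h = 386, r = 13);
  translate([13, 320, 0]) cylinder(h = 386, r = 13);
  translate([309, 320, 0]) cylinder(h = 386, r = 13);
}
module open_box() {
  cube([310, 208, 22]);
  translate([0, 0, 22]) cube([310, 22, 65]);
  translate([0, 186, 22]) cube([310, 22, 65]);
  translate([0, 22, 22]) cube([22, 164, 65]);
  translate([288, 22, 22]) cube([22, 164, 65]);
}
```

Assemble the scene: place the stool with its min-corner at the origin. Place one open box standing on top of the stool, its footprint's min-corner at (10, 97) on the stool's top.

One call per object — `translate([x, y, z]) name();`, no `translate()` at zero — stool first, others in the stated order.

stool();
translate([10, 97, 416]) open_box();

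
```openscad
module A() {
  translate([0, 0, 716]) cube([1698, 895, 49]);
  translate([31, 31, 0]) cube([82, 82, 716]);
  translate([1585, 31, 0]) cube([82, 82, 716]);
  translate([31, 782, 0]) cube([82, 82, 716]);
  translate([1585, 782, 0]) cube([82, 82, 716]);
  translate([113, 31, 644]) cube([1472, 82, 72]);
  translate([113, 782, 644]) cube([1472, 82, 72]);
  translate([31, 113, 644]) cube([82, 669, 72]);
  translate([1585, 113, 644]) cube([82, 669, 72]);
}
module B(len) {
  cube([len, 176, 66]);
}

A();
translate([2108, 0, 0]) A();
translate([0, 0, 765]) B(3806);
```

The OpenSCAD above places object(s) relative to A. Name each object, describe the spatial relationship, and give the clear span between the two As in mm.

Second table starts at x = 2108; first ends at x = 1698; clear span = 2108 − 1698 = 410 mm.

A is a table. B is a beam. A beam spans the tops of two tables. The clear span between the two tables is 410 mm.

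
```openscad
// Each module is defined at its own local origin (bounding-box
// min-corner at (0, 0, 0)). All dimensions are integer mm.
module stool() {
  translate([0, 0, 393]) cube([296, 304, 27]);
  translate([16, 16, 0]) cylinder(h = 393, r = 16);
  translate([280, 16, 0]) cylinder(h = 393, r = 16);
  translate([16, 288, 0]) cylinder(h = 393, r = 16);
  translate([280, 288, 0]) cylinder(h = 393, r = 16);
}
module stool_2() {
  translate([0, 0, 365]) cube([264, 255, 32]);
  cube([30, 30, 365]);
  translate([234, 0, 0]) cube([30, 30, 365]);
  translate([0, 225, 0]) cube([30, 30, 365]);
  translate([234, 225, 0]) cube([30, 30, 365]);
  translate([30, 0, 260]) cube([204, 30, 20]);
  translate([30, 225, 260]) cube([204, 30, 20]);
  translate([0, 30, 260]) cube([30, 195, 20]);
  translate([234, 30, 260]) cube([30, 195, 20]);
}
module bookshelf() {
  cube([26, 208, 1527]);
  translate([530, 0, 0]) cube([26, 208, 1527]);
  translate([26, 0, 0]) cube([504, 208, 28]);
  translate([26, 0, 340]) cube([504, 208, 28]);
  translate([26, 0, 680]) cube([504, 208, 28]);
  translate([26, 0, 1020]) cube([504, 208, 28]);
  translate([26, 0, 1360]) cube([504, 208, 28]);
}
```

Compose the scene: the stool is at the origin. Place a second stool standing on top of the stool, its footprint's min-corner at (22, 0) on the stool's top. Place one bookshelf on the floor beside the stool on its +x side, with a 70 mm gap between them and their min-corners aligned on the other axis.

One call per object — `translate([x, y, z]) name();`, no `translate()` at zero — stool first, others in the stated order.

stool();
translate([22, 0, 420]) stool_2();
translate([366, 0, 0]) bookshelf();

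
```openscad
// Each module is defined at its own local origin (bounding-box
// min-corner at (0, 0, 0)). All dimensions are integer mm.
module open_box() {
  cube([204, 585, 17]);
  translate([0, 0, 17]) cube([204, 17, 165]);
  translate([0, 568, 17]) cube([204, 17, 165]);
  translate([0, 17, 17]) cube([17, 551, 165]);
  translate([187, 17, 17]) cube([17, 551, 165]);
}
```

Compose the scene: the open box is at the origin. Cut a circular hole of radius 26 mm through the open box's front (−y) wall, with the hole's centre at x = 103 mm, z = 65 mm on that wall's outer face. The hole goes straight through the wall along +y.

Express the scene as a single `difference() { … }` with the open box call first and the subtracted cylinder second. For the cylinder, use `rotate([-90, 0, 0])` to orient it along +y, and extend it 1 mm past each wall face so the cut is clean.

difference() {
  open_box();
  translate([103, -1, 65]) rotate([-90, 0, 0]) cylinder(h = 19, r = 26);
}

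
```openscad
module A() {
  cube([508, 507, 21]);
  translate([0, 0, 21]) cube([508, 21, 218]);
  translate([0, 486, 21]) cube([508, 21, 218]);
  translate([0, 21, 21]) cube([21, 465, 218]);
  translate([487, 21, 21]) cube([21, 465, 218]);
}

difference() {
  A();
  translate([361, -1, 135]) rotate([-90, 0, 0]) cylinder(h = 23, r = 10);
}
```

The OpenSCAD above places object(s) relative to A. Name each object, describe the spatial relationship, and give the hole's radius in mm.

The subtracted cylinder has r = 10 mm.

A is an open box. The open box has a circular hole through its front wall. The hole's radius is 10 mm.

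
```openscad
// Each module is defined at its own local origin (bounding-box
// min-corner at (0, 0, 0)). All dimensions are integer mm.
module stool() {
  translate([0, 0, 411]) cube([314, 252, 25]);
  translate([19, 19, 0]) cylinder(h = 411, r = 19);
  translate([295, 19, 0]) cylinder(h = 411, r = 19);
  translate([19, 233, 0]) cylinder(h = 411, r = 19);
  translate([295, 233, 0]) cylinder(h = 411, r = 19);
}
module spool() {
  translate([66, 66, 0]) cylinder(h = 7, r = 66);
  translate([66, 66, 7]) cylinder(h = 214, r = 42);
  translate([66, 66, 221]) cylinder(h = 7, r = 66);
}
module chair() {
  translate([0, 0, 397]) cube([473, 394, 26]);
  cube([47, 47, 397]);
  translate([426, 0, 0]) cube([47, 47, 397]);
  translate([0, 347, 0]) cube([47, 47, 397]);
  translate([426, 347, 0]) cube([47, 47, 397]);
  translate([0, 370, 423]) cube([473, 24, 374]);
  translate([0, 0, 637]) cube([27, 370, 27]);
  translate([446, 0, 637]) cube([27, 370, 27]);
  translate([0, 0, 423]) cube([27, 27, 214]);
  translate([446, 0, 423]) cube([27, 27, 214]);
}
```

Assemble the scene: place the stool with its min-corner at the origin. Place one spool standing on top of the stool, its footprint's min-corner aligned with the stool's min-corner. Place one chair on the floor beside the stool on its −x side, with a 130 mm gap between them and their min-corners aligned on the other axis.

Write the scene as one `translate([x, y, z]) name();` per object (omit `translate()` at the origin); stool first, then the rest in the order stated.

stool();
translate([0, 0, 436]) spool();
translate([-603, 0, 0]) chair();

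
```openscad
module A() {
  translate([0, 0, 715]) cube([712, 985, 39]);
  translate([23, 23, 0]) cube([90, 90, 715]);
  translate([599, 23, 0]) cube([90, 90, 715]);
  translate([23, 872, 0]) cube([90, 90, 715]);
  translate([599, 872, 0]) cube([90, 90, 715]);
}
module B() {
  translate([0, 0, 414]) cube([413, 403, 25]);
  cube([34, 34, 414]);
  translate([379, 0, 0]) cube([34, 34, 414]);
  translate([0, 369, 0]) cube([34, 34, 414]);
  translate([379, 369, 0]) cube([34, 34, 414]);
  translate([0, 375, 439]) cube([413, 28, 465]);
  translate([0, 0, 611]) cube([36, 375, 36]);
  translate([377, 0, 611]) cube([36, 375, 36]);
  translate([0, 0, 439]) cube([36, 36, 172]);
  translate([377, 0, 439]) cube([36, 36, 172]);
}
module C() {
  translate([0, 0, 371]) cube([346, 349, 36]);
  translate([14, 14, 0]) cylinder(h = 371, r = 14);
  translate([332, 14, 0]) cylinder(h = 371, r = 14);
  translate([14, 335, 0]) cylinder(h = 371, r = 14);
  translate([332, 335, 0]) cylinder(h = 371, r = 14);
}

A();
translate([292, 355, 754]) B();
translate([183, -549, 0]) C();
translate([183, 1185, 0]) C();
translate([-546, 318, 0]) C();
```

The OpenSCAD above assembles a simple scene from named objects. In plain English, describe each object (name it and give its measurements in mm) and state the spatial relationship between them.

A is a table with a 712×985 mm rectangular top, 39 mm thick, top surface at z = 754 mm, supported by four 90×90 mm square legs, each inset 23 mm from the nearest pair of top edges, running from the floor.

B is a chair: 413×403 mm seat, 25 mm thick, top at z = 439 mm, on four 34 mm square corner legs flush with the seat edges. A 28 mm thick backrest slab spans the full seat width, extending 465 mm above the seat top, its back face flush with the seat's +y edge. Two armrests of 36×36 mm section run along each side from the seat's front edge to the front of the backrest, top faces 208 mm above the seat top and outer faces flush with the seat's x-edges; a 36×36 mm post under the front of each armrest stands on the seat at the front corner.

C is a simple wooden stool: a rectangular seat 346 mm (x) by 349 mm (y), 36 mm thick, top face at z = 407 mm, on four round legs, each 28 mm in diameter. The legs rest on z = 0, each leg's axis is inset half a diameter from the nearest pair of seat edges (so the leg's bounding box is flush with the corner).

The chair is on top of the table. Three stools sit around the table at the −y, +y, −x sides.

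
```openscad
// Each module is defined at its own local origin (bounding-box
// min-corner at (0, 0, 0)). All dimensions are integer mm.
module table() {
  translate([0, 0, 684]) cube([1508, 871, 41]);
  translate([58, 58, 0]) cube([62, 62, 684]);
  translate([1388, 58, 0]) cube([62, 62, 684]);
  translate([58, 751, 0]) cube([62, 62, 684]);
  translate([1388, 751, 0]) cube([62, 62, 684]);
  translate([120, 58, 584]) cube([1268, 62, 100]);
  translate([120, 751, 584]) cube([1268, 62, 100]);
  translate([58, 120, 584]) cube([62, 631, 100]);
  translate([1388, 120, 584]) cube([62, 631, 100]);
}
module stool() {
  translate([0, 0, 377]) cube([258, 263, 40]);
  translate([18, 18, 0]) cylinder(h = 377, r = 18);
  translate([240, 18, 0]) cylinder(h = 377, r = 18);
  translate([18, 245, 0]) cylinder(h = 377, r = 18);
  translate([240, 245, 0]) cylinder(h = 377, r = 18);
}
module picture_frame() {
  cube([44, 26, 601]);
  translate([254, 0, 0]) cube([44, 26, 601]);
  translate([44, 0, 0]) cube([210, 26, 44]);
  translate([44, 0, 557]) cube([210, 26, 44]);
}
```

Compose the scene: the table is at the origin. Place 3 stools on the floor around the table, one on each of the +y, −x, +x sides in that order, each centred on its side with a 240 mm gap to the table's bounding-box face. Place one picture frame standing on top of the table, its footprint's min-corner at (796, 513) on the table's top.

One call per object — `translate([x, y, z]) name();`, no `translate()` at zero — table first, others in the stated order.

table();
translate([625, 1111, 0]) stool();
translate([-498, 304, 0]) stool();
translate([1748, 304, 0]) stool();
translate([796, 513, 725]) picture_frame();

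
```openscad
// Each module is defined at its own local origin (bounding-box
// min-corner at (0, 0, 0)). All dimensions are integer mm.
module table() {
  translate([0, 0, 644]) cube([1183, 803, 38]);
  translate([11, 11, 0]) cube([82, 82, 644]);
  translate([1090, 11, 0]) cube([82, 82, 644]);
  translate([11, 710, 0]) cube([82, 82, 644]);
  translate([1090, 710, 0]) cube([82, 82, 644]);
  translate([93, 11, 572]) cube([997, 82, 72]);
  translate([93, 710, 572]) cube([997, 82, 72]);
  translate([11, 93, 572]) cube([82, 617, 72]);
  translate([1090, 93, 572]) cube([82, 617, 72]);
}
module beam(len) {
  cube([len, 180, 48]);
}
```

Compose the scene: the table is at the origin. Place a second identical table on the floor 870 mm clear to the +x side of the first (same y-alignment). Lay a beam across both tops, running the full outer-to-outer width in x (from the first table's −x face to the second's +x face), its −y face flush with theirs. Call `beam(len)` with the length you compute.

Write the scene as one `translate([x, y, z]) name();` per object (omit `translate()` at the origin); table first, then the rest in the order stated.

table();
translate([2053, 0, 0]) table();
translate([0, 0, 682]) beam(3236);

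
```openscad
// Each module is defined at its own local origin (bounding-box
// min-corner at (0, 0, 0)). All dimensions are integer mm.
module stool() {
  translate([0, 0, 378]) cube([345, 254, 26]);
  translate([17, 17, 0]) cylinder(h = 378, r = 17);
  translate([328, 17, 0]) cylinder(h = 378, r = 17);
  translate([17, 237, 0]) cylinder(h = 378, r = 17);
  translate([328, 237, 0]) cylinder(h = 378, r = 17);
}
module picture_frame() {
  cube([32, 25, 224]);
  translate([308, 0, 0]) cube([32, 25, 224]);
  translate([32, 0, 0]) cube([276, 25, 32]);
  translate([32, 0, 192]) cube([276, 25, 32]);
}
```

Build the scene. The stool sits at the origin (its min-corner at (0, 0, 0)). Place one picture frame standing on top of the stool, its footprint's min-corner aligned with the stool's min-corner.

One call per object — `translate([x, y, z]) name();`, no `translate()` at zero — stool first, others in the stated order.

stool();
translate([0, 0, 404]) picture_frame();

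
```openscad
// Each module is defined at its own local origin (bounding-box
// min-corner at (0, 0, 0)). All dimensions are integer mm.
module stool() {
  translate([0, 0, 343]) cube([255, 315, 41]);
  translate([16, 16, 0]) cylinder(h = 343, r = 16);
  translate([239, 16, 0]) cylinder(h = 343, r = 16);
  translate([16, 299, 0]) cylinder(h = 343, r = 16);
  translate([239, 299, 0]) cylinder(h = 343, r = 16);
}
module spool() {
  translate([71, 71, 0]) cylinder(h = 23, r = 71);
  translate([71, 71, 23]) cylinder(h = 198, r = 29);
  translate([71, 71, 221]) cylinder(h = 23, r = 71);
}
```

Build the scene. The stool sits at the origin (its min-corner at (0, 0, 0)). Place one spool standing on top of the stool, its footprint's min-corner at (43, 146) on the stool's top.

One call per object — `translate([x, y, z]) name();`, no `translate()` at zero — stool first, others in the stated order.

stool();
translate([43, 146, 384]) spool();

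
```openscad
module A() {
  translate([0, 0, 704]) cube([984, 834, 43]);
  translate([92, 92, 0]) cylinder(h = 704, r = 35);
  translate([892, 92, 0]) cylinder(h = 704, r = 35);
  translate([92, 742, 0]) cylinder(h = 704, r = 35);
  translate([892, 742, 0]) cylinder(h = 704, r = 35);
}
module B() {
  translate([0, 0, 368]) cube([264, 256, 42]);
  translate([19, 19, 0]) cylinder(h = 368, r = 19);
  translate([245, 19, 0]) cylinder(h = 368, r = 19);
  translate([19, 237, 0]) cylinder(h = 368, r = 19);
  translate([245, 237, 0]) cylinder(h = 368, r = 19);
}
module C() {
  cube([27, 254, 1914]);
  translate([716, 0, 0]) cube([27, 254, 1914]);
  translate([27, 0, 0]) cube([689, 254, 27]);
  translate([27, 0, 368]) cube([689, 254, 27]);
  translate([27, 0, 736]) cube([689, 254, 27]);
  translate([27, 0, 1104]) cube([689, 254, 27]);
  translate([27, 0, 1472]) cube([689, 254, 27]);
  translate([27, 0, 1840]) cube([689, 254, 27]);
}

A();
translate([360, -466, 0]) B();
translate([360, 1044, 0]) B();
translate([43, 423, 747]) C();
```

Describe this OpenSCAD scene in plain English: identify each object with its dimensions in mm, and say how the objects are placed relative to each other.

A is a table with a 984×834 mm rectangular top, 43 mm thick, top surface at z = 747 mm, supported by four round legs of 70 mm diameter, each leg's bounding box inset 57 mm from the nearest pair of top edges, running from the floor.

B is a simple wooden stool: a rectangular seat 264 mm (x) by 256 mm (y), 42 mm thick, top face at z = 410 mm, on four round legs, each 38 mm in diameter. The legs rest on z = 0, each leg's axis is inset half a diameter from the nearest pair of seat edges (so the leg's bounding box is flush with the corner).

C is an open bookshelf. Two side panels, each 27 mm thick, 254 mm deep and 1914 mm tall, stand 743 mm apart (outside-to-outside). Between them sit 6 shelves, each 27 mm thick and 254 mm deep, spanning the full gap between the sides. The bottom shelf rests on the floor (its underside at z = 0) and the clear gap between one shelf's top and the next shelf's underside is 341 mm.

Two stools sit around the table at the −y, +y sides. The bookshelf is on top of the table.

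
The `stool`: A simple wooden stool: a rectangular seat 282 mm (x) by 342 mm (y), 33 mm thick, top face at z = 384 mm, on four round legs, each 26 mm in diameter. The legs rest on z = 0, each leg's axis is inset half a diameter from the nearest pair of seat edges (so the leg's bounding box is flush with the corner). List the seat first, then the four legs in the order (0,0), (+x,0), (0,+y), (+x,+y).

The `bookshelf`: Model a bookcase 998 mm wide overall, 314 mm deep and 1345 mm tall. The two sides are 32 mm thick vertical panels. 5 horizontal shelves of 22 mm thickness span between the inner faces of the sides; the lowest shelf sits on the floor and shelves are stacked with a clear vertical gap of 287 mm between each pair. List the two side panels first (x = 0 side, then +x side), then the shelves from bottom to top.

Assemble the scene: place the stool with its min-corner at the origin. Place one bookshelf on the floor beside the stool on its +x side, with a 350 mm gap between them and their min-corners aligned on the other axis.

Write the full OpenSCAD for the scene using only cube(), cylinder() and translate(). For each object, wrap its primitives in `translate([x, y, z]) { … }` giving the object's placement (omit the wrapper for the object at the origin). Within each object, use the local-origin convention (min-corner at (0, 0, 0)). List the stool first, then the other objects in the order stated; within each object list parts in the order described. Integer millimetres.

translate([0, 0, 351]) cube([282, 342, 33]);
translate([13, 13, 0]) cylinder(h = 351, r = 13);
translate([269, 13, 0]) cylinder(h = 351, r = 13);
translate([13, 329, 0]) cylinder(h = 351, r = 13);
translate([269, 329, 0]) cylinder(h = 351, r = 13);
translate([632, 0, 0]) {
  cube([32, 314, 1345]);
  translate([966, 0, 0]) cube([32, 314, 1345]);
  translate([32, 0, 0]) cube([934, 314, 22]);
  translate([32, 0, 309]) cube([934, 314, 22]);
  translate([32, 0, 618]) cube([934, 314, 22]);
  translate([32, 0, 927]) cube([934, 314, 22]);
  translate([32, 0, 1236]) cube([934, 314, 22]);
}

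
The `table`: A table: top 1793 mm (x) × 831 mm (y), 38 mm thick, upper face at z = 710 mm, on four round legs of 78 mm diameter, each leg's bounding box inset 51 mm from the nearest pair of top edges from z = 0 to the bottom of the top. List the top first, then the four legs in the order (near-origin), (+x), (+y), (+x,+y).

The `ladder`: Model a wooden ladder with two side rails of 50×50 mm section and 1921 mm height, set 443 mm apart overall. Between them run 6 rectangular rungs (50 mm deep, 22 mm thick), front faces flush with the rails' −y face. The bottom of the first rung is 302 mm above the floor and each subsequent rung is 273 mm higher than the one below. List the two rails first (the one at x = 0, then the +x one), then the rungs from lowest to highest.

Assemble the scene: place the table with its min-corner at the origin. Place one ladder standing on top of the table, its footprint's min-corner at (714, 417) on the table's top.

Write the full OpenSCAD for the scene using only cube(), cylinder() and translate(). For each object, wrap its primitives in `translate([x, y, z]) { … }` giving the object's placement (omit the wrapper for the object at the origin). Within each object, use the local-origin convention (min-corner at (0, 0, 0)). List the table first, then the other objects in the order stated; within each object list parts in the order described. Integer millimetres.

translate([0, 0, 672]) cube([1793, 831, 38]);
translate([90, 90, 0]) cylinder(h = 672, r = 39);
translate([1703, 90, 0]) cylinder(h = 672, r = 39);
translate([90, 741, 0]) cylinder(h = 672, r = 39);
translate([1703, 741, 0]) cylinder(h = 672, r = 39);
translate([714, 417, 710]) {
  cube([50, 50, 1921]);
  translate([393, 0, 0]) cube([50, 50, 1921]);
  translate([50, 0, 302]) cube([343, 50, 22]);
  translate([50, 0, 575]) cube([343, 50, 22]);
  translate([50, 0, 848]) cube([343, 50, 22]);
  translate([50, 0, 1121]) cube([343, 50, 22]);
  translate([50, 0, 1394]) cube([343, 50, 22]);
  translate([50, 0, 1667]) cube([343, 50, 22]);
}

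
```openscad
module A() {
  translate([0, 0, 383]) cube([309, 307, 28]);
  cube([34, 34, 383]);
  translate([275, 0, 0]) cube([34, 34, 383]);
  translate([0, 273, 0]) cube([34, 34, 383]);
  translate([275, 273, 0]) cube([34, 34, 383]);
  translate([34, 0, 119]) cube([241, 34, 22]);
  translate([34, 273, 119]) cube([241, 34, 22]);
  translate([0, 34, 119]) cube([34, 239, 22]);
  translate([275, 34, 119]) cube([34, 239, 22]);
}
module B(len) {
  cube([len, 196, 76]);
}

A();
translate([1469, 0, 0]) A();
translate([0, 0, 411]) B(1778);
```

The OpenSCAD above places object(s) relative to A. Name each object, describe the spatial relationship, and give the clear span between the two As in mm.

Second stool starts at x = 1469; first ends at x = 309; clear span = 1469 − 309 = 1160 mm.

A is a stool. B is a beam. A beam spans the tops of two stools. The clear span between the two stools is 1160 mm.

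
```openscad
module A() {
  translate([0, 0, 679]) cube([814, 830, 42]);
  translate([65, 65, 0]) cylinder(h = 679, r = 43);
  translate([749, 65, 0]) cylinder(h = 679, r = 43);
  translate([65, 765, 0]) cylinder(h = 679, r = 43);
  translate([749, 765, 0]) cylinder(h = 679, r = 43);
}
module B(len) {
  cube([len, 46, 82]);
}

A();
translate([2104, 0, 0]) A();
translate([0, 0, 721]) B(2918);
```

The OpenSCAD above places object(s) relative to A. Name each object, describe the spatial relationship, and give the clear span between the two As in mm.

Second table starts at x = 2104; first ends at x = 814; clear span = 2104 − 814 = 1290 mm.

A is a table. B is a beam. A beam spans the tops of two tables. The clear span between the two tables is 1290 mm.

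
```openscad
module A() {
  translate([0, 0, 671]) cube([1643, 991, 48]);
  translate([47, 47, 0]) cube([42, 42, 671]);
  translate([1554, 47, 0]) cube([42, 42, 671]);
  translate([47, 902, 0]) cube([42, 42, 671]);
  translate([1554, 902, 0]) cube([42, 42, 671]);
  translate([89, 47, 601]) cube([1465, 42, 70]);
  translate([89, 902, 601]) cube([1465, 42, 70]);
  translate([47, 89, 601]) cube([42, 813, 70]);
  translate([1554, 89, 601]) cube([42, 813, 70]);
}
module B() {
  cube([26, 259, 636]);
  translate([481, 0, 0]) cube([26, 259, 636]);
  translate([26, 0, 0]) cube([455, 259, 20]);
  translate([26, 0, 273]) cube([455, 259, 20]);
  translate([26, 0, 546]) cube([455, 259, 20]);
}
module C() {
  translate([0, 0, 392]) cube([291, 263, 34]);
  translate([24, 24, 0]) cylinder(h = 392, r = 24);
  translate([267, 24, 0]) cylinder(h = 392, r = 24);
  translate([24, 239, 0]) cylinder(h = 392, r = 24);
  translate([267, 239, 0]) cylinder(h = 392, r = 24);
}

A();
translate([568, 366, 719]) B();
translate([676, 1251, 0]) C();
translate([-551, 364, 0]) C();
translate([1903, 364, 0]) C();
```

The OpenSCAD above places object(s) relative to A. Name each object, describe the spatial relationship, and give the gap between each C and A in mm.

Each stool's nearest face is 260 mm from the table's bounding box.

A is a table. B is a bookshelf. C is a stool. The bookshelf is on top of the table, centred. Three stools sit around the table at the +y, −x, +x sides. The gap between each stool and the table is 260 mm.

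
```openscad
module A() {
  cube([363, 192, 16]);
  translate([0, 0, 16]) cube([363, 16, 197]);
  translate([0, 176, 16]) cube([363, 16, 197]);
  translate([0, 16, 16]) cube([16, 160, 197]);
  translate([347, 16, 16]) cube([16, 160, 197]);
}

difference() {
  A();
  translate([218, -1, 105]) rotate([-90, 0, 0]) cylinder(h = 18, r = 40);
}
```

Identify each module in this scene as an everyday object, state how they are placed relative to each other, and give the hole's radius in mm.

The subtracted cylinder has r = 40 mm.

A is an open box. The open box has a circular hole through its front wall. The hole's radius is 40 mm.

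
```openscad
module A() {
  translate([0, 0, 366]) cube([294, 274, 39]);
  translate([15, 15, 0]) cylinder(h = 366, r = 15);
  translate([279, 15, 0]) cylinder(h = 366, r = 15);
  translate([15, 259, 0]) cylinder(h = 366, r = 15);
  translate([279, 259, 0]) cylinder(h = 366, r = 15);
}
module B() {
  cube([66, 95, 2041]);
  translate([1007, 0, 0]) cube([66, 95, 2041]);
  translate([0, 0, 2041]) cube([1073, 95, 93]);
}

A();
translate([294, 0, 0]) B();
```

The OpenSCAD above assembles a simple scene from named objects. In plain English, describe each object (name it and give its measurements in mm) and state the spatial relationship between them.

A is a simple wooden stool: a rectangular seat 294 mm (x) by 274 mm (y), 39 mm thick, top face at z = 405 mm, on four round legs, each 30 mm in diameter. The legs rest on z = 0, each leg's axis is inset half a diameter from the nearest pair of seat edges (so the leg's bounding box is flush with the corner).

B is a door frame. The clear opening is 941 mm wide and 2041 mm high. Two 66 mm wide jambs, 95 mm deep, stand either side of the opening from the floor to the top of the opening. A 93 mm thick head sits across the top of both jambs, spanning the full outside width of the frame.

The door frame is against the stool's +x side, with their −y faces flush.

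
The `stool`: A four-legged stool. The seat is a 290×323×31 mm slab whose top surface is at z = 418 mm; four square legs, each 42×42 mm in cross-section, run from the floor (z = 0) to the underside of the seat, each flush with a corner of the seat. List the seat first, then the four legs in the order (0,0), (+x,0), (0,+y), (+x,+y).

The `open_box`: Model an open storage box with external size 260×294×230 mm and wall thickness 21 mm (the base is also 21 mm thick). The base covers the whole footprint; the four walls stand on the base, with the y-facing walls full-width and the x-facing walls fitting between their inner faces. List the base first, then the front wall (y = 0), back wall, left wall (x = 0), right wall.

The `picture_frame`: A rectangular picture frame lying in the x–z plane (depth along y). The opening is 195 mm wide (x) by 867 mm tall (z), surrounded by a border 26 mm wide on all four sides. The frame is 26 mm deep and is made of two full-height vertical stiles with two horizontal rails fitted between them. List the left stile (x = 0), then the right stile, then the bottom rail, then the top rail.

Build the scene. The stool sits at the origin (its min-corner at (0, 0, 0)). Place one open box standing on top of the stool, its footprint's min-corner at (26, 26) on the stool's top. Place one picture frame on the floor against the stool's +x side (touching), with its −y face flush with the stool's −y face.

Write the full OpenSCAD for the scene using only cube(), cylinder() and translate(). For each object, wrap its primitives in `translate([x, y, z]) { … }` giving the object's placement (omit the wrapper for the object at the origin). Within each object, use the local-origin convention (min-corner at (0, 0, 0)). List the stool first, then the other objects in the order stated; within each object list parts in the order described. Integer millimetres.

translate([0, 0, 387]) cube([290, 323, 31]);
cube([42, 42, 387]);
translate([248, 0, 0]) cube([42, 42, 387]);
translate([0, 281, 0]) cube([42, 42, 387]);
translate([248, 281, 0]) cube([42, 42, 387]);
translate([26, 26, 418]) {
  cube([260, 294, 21]);
  translate([0, 0, 21]) cube([260, 21, 209]);
  translate([0, 273, 21]) cube([260, 21, 209]);
  translate([0, 21, 21]) cube([21, 252, 209]);
  translate([239, 21, 21]) cube([21, 252, 209]);
}
translate([290, 0, 0]) {
  cube([26, 26, 919]);
  translate([221, 0, 0]) cube([26, 26, 919]);
  translate([26, 0, 0]) cube([195, 26, 26]);
  translate([26, 0, 893]) cube([195, 26, 26]);
}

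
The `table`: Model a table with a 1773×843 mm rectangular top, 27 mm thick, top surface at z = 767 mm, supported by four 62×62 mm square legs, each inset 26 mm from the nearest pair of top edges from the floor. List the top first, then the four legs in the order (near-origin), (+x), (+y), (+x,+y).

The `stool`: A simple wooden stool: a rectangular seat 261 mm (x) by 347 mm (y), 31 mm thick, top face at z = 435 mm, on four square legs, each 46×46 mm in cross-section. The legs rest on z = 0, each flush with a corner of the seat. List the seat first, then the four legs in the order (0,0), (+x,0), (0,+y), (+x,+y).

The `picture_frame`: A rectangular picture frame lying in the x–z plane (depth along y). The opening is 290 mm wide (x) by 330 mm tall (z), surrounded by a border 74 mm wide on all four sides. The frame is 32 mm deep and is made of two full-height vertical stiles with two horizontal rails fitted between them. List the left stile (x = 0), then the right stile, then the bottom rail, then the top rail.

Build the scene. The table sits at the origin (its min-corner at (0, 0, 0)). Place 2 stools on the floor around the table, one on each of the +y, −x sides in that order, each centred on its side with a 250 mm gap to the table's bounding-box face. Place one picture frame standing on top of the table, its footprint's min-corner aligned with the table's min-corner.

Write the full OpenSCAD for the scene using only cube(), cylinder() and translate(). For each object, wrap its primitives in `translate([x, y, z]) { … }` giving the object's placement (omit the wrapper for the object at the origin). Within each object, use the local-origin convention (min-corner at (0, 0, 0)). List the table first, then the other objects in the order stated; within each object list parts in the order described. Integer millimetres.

translate([0, 0, 740]) cube([1773, 843, 27]);
translate([26, 26, 0]) cube([62, 62, 740]);
translate([1685, 26, 0]) cube([62, 62, 740]);
translate([26, 755, 0]) cube([62, 62, 740]);
translate([1685, 755, 0]) cube([62, 62, 740]);
translate([756, 1093, 0]) {
  translate([0, 0, 404]) cube([261, 347, 31]);
  cube([46, 46, 404]);
  translate([215, 0, 0]) cube([46, 46, 404]);
  translate([0, 301, 0]) cube([46, 46, 404]);
  translate([215, 301, 0]) cube([46, 46, 404]);
}
translate([-511, 248, 0]) {
  translate([0, 0, 404]) cube([261, 347, 31]);
  cube([46, 46, 404]);
  translate([215, 0, 0]) cube([46, 46, 404]);
  translate([0, 301, 0]) cube([46, 46, 404]);
  translate([215, 301, 0]) cube([46, 46, 404]);
}
translate([0, 0, 767]) {
  cube([74, 32, 478]);
  translate([364, 0, 0]) cube([74, 32, 478]);
  translate([74, 0, 0]) cube([290, 32, 74]);
  translate([74, 0, 404]) cube([290, 32, 74]);
}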